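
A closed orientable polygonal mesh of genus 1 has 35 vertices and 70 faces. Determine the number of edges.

For a closed orientable surface of genus 1, χ = 2 − 2·1 = 0.
E = V + F − (0) = 35 + 70 − (0) = 105.

105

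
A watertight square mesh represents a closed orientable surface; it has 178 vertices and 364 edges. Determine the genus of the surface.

3

Every face is a square and each edge borders two faces, so 4F = 2·364, giving F = 182.
χ = V − E + F = 178 − 364 + 182 = -4.
For a closed orientable surface χ = 2 − 2g, so g = (2 − (-4))/2 = 3.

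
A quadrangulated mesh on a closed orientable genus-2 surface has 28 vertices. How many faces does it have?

χ = 2 − 2·2 = -2, and every face is a square so 4F = 2E.
V − E + F = -2 with E = 4F/2 gives 28 − (4/2 − 1)·F = -2, so F = 30 and E = 60.

30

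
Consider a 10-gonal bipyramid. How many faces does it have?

A bipyramid over an n-gon has 2n triangular faces and n + 2 vertices: V = 10 + 2 = 12, E = 3·10 = 30, F = 2·10 = 20.

20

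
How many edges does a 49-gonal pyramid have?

98

A pyramid on an n-gon base has one n-gon and n triangles: V = 49 + 1 = 50, E = 2·49 = 98, F = 49 + 1 = 50.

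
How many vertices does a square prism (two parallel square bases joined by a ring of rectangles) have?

A prism on an n-gon has two n-gon bases and n rectangular sides: V = 2·4 = 8, E = 3·4 = 12, F = 4 + 2 = 6.
Check: V − E + F = 8 − 12 + 6 = 2.

8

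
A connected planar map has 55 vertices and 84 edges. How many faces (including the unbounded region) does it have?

Euler's formula for a connected plane graph: V − E + F = 2, so F = 2 − 55 + 84 = 31.

31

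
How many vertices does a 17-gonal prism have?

A prism on an n-gon has two n-gon bases and n rectangular sides: V = 2·17 = 34, E = 3·17 = 51, F = 17 + 2 = 19.

34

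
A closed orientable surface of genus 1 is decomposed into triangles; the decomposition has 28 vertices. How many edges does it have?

χ = 2 − 2·1 = 0, and every face is a triangle so 3F = 2E.
V − E + F = 0 with E = 3F/2 gives 28 − (3/2 − 1)·F = 0, so F = 56 and E = 84.

84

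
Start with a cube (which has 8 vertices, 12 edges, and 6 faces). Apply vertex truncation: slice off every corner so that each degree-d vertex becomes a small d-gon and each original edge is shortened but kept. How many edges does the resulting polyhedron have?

36

Truncation replaces each original edge-end by a new vertex, so V′ = 2E = 24.
Each original edge survives, and each old vertex of degree d contributes d new edges; summing degrees gives Σd = 2E, so E′ = E + 2E = 3E = 36.
Each original face survives and each original vertex becomes one new face: F′ = F + V = 14.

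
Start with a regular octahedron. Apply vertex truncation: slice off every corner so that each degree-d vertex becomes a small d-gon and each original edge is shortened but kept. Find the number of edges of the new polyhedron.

36

The base solid has V = 6, E = 12, F = 8.
Truncation replaces each original edge-end by a new vertex, so V′ = 2E = 24.
Each original edge survives, and each old vertex of degree d contributes d new edges; summing degrees gives Σd = 2E, so E′ = E + 2E = 3E = 36.
Each original face survives and each original vertex becomes one new face: F′ = F + V = 14.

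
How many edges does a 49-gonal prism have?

147

A prism on an n-gon has two n-gon bases and n rectangular sides: V = 2·49 = 98, E = 3·49 = 147, F = 49 + 2 = 51.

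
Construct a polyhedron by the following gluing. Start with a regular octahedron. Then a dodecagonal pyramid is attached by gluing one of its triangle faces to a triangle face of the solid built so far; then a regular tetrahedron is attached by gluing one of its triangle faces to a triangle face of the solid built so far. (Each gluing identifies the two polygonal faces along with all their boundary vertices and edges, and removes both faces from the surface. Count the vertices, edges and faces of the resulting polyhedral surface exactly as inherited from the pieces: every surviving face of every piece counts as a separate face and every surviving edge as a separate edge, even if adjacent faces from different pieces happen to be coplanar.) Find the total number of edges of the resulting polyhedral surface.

A regular octahedron: V=6, E=12, F=8.
Attach a dodecagonal pyramid (V=13, E=24, F=13) along a 3-gon: merge 3 vertices and 3 edges, delete both glued faces → V=16, E=33, F=19.
Attach a regular tetrahedron (V=4, E=6, F=4) along a 3-gon: merge 3 vertices and 3 edges, delete both glued faces → V=17, E=36, F=21.
Check: V − E + F = 17 − 36 + 21 = 2.

36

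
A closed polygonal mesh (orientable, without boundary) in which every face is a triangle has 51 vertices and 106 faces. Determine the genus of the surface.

2

Every face is a triangle, so 2E = 3·106 = 318, giving E = 159.
χ = V − E + F = 51 − 159 + 106 = -2.
For a closed orientable surface χ = 2 − 2g, so g = (2 − (-2))/2 = 2.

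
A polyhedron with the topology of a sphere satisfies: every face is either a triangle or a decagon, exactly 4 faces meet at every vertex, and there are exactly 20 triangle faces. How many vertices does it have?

20

Let x be the number of decagons; then F = 20 + x.
Edge–face incidences: 2E = 3·20 + 10·x = 60 + 10x.
Every vertex has degree 4, so 4V = 2E.
Euler: V − E + F = 2 ⇒ (2E)/4 − E + (20 + x) = 2.
Multiply by 8: 2·(2E) − 4·(2E) + 8·(20 + x) = 16, i.e. 160 + 8x − 2·(60 + 10x) = 16.
Collecting terms: −12x + 40 = 16, so −12x = −24, so x = 2.
Then 2E = 60 + 10·2 = 80, so E = 40, V = 2E/4 = 20, F = 20 + 2 = 22.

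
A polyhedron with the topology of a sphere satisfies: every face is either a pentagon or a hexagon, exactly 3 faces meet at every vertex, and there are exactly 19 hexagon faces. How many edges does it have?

87

Let x be the number of pentagons; then F = 19 + x.
Edge–face incidences: 2E = 6·19 + 5·x = 114 + 5x.
Every vertex has degree 3, so 3V = 2E.
Euler: V − E + F = 2 ⇒ (2E)/3 − E + (19 + x) = 2.
Multiply by 6: 2·(2E) − 3·(2E) + 6·(19 + x) = 12, i.e. 114 + 6x − (114 + 5x) = 12.
Collecting terms: x = 12.
Then 2E = 114 + 5·12 = 174, so E = 87, V = 2E/3 = 58, F = 19 + 12 = 31.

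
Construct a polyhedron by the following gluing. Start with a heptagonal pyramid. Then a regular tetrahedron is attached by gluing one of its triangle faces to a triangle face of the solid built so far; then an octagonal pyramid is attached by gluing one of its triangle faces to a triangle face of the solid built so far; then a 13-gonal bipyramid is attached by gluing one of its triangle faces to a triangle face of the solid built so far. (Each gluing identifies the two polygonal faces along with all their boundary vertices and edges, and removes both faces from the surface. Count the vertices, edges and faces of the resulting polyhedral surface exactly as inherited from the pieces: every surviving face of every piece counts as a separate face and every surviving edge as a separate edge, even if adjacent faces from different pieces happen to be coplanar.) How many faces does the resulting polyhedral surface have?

41

A heptagonal pyramid: V=8, E=14, F=8.
Attach a regular tetrahedron (V=4, E=6, F=4) along a 3-gon: merge 3 vertices and 3 edges, delete both glued faces → V=9, E=17, F=10.
Attach an octagonal pyramid (V=9, E=16, F=9) along a 3-gon: merge 3 vertices and 3 edges, delete both glued faces → V=15, E=30, F=17.
Attach a 13-gonal bipyramid (V=15, E=39, F=26) along a 3-gon: merge 3 vertices and 3 edges, delete both glued faces → V=27, E=66, F=41.
Check: V − E + F = 27 − 66 + 41 = 2.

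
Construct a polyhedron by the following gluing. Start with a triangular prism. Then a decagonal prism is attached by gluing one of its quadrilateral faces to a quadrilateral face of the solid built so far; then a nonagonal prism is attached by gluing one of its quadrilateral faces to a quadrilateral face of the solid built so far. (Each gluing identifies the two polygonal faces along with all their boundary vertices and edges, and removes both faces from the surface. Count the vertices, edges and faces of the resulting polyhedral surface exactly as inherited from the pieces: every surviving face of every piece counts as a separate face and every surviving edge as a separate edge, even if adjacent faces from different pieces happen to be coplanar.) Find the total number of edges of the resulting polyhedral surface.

58

A triangular prism: V=6, E=9, F=5.
Attach a decagonal prism (V=20, E=30, F=12) along a 4-gon: merge 4 vertices and 4 edges, delete both glued faces → V=22, E=35, F=15.
Attach a nonagonal prism (V=18, E=27, F=11) along a 4-gon: merge 4 vertices and 4 edges, delete both glued faces → V=36, E=58, F=24.
Check: V − E + F = 36 − 58 + 24 = 2.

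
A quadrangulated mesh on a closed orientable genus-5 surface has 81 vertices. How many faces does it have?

χ = 2 − 2·5 = -8, and every face is a square so 4F = 2E.
V − E + F = -8 with E = 4F/2 gives 81 − (4/2 − 1)·F = -8, so F = 89 and E = 178.

89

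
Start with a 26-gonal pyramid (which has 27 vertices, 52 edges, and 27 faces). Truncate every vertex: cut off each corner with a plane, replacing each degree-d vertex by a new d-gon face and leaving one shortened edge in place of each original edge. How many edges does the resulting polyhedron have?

156

Truncation replaces each original edge-end by a new vertex, so V′ = 2E = 104.
Each original edge survives, and each old vertex of degree d contributes d new edges; summing degrees gives Σd = 2E, so E′ = E + 2E = 3E = 156.
Each original face survives and each original vertex becomes one new face: F′ = F + V = 54.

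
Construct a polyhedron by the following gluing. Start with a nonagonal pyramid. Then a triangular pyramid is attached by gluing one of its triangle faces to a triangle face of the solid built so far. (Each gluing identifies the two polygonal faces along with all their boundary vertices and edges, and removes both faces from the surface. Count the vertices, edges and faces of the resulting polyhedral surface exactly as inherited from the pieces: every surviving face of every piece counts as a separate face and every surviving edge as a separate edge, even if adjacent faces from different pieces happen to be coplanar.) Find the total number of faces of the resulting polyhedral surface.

A nonagonal pyramid: V=10, E=18, F=10.
Attach a triangular pyramid (V=4, E=6, F=4) along a 3-gon: merge 3 vertices and 3 edges, delete both glued faces → V=11, E=21, F=12.
Check: V − E + F = 11 − 21 + 12 = 2.

12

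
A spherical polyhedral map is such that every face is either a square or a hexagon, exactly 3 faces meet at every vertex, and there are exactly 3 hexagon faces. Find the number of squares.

Let x be the number of squares; then F = 3 + x.
Edge–face incidences: 2E = 6·3 + 4·x = 18 + 4x.
Every vertex has degree 3, so 3V = 2E.
Euler: V − E + F = 2 ⇒ (2E)/3 − E + (3 + x) = 2.
Multiply by 6: 2·(2E) − 3·(2E) + 6·(3 + x) = 12, i.e. 18 + 6x − (18 + 4x) = 12.
Collecting terms: 2x = 12, so x = 6.
Then 2E = 18 + 4·6 = 42, so E = 21, V = 2E/3 = 14, F = 3 + 6 = 9.

6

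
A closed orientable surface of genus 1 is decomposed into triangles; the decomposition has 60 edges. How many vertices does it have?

χ = 2 − 2·1 = 0, and every face is a triangle so 3F = 2E.
F = 2E/3 = 40. Then V = 0 + E − F = 0 + 60 − 40 = 20.

20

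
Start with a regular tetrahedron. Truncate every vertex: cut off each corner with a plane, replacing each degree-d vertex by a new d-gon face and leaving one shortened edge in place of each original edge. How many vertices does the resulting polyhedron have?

12

The base solid has V = 4, E = 6, F = 4.
Truncation replaces each original edge-end by a new vertex, so V′ = 2E = 12.
Each original edge survives, and each old vertex of degree d contributes d new edges; summing degrees gives Σd = 2E, so E′ = E + 2E = 3E = 18.
Each original face survives and each original vertex becomes one new face: F′ = F + V = 8.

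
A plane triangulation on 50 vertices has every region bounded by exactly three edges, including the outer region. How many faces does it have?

In a plane triangulation 3F = 2E and V − E + F = 2, so F = 2V − 4 = 2·50 − 4 = 96.

96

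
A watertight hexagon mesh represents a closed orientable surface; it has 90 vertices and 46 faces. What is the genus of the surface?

2

Every face is a hexagon, so 2E = 6·46 = 276, giving E = 138.
χ = V − E + F = 90 − 138 + 46 = -2.
For a closed orientable surface χ = 2 − 2g, so g = (2 − (-2))/2 = 2.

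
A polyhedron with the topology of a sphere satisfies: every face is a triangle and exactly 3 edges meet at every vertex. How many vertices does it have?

4

Each face has 3 edges and each edge borders two faces, so 2E = 3F.
Each vertex has degree 3, so 3V = 2E and hence V = 3F/3.
Euler: V − E + F = 2 ⇒ (3F/3) − (3F/2) + F = 2.
Multiply by 6: (6 − 9 + 6)F = 12, i.e. 3F = 12.
So F = 4, E = 3·4/2 = 6, V = 3·4/3 = 4.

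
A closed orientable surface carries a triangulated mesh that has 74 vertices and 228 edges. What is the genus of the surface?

2

Every face is a triangle and each edge borders two faces, so 3F = 2·228, giving F = 152.
χ = V − E + F = 74 − 228 + 152 = -2.
For a closed orientable surface χ = 2 − 2g, so g = (2 − (-2))/2 = 2.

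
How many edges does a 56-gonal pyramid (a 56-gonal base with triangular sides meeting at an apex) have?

112

A pyramid on an n-gon base has one n-gon and n triangles: V = 56 + 1 = 57, E = 2·56 = 112, F = 56 + 1 = 57.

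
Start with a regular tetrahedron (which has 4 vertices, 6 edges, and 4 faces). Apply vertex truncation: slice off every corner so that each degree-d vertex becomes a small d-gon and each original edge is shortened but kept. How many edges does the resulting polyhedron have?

18

Truncation replaces each original edge-end by a new vertex, so V′ = 2E = 12.
Each original edge survives, and each old vertex of degree d contributes d new edges; summing degrees gives Σd = 2E, so E′ = E + 2E = 3E = 18.
Each original face survives and each original vertex becomes one new face: F′ = F + V = 8.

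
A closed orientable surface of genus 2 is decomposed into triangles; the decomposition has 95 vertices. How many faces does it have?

194

χ = 2 − 2·2 = -2, and every face is a triangle so 3F = 2E.
V − E + F = -2 with E = 3F/2 gives 95 − (3/2 − 1)·F = -2, so F = 194 and E = 291.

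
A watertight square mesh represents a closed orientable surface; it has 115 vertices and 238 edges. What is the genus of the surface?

Every face is a square and each edge borders two faces, so 4F = 2·238, giving F = 119.
χ = V − E + F = 115 − 238 + 119 = -4.
For a closed orientable surface χ = 2 − 2g, so g = (2 − (-4))/2 = 3.

3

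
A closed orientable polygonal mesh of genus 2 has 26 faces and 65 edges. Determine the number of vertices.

37

For a closed orientable surface of genus 2, χ = 2 − 2·2 = -2.
V = -2 + E − F = -2 + 65 − 26 = 37.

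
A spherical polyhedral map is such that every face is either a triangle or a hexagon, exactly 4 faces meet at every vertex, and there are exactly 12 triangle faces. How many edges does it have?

24

Let x be the number of hexagons; then F = 12 + x.
Edge–face incidences: 2E = 3·12 + 6·x = 36 + 6x.
Every vertex has degree 4, so 4V = 2E.
Euler: V − E + F = 2 ⇒ (2E)/4 − E + (12 + x) = 2.
Multiply by 8: 2·(2E) − 4·(2E) + 8·(12 + x) = 16, i.e. 96 + 8x − 2·(36 + 6x) = 16.
Collecting terms: −4x + 24 = 16, so −4x = −8, so x = 2.
Then 2E = 36 + 6·2 = 48, so E = 24, V = 2E/4 = 12, F = 12 + 2 = 14.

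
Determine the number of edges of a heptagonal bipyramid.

A bipyramid over an n-gon has 2n triangular faces and n + 2 vertices: V = 7 + 2 = 9, E = 3·7 = 21, F = 2·7 = 14.
Check: V − E + F = 9 − 21 + 14 = 2.

21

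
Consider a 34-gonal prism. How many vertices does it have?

68

A prism on an n-gon has two n-gon bases and n rectangular sides: V = 2·34 = 68, E = 3·34 = 102, F = 34 + 2 = 36.
Check: V − E + F = 68 − 102 + 36 = 2.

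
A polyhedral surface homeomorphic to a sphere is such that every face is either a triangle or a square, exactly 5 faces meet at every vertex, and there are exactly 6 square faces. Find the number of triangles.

32

Let x be the number of triangles; then F = 6 + x.
Edge–face incidences: 2E = 4·6 + 3·x = 24 + 3x.
Every vertex has degree 5, so 5V = 2E.
Euler: V − E + F = 2 ⇒ (2E)/5 − E + (6 + x) = 2.
Multiply by 10: 2·(2E) − 5·(2E) + 10·(6 + x) = 20, i.e. 60 + 10x − 3·(24 + 3x) = 20.
Collecting terms: x − 12 = 20, so x = 32.
Then 2E = 24 + 3·32 = 120, so E = 60, V = 2E/5 = 24, F = 6 + 32 = 38.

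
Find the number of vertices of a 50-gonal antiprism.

100

An antiprism on an n-gon has two n-gon caps and 2n triangles: V = 2·50 = 100, E = 4·50 = 200, F = 2·50 + 2 = 102.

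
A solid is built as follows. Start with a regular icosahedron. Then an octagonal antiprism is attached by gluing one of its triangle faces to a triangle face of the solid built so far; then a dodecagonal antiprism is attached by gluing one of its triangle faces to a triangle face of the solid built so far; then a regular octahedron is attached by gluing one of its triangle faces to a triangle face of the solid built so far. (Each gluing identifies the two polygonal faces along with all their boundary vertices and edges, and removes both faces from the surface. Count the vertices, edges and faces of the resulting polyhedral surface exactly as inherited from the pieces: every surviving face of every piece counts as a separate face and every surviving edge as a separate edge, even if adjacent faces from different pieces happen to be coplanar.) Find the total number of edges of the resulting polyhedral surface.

A regular icosahedron: V=12, E=30, F=20.
Attach an octagonal antiprism (V=16, E=32, F=18) along a 3-gon: merge 3 vertices and 3 edges, delete both glued faces → V=25, E=59, F=36.
Attach a dodecagonal antiprism (V=24, E=48, F=26) along a 3-gon: merge 3 vertices and 3 edges, delete both glued faces → V=46, E=104, F=60.
Attach a regular octahedron (V=6, E=12, F=8) along a 3-gon: merge 3 vertices and 3 edges, delete both glued faces → V=49, E=113, F=66.
Check: V − E + F = 49 − 113 + 66 = 2.

113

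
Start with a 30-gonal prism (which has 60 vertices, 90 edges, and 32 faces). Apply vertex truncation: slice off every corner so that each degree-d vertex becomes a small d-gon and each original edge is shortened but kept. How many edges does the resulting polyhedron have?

270

Truncation replaces each original edge-end by a new vertex, so V′ = 2E = 180.
Each original edge survives, and each old vertex of degree d contributes d new edges; summing degrees gives Σd = 2E, so E′ = E + 2E = 3E = 270.
Each original face survives and each original vertex becomes one new face: F′ = F + V = 92.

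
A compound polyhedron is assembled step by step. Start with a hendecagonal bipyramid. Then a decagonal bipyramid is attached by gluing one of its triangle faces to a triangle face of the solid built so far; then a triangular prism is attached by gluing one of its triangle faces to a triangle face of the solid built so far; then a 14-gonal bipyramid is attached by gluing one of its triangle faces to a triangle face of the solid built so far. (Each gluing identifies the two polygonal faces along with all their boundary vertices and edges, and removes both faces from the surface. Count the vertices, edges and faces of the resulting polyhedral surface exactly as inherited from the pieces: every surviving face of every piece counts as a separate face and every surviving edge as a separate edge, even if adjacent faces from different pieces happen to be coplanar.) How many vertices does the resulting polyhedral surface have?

A hendecagonal bipyramid: V=13, E=33, F=22.
Attach a decagonal bipyramid (V=12, E=30, F=20) along a 3-gon: merge 3 vertices and 3 edges, delete both glued faces → V=22, E=60, F=40.
Attach a triangular prism (V=6, E=9, F=5) along a 3-gon: merge 3 vertices and 3 edges, delete both glued faces → V=25, E=66, F=43.
Attach a 14-gonal bipyramid (V=16, E=42, F=28) along a 3-gon: merge 3 vertices and 3 edges, delete both glued faces → V=38, E=105, F=69.
Check: V − E + F = 38 − 105 + 69 = 2.

38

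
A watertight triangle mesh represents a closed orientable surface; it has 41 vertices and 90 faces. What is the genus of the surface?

Every face is a triangle, so 2E = 3·90 = 270, giving E = 135.
χ = V − E + F = 41 − 135 + 90 = -4.
For a closed orientable surface χ = 2 − 2g, so g = (2 − (-4))/2 = 3.

3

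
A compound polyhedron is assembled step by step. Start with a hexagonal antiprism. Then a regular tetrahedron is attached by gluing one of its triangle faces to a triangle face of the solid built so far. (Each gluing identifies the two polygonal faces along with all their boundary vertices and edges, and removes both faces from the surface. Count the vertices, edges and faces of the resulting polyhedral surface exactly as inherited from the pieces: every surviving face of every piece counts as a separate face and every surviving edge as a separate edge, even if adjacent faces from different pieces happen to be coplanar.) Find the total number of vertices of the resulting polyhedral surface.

13

A hexagonal antiprism: V=12, E=24, F=14.
Attach a regular tetrahedron (V=4, E=6, F=4) along a 3-gon: merge 3 vertices and 3 edges, delete both glued faces → V=13, E=27, F=16.
Check: V − E + F = 13 − 27 + 16 = 2.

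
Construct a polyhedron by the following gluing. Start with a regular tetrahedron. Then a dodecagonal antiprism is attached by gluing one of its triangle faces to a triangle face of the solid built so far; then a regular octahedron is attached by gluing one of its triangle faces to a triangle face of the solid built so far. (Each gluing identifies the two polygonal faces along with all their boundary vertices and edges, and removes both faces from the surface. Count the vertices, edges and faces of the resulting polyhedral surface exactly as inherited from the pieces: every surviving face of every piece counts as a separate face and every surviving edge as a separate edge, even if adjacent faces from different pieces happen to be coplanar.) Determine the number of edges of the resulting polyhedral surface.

60

A regular tetrahedron: V=4, E=6, F=4.
Attach a dodecagonal antiprism (V=24, E=48, F=26) along a 3-gon: merge 3 vertices and 3 edges, delete both glued faces → V=25, E=51, F=28.
Attach a regular octahedron (V=6, E=12, F=8) along a 3-gon: merge 3 vertices and 3 edges, delete both glued faces → V=28, E=60, F=34.
Check: V − E + F = 28 − 60 + 34 = 2.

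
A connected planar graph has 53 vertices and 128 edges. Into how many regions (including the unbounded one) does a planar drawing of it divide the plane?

Euler's formula for a connected plane graph: V − E + F = 2, so F = 2 − 53 + 128 = 77.

77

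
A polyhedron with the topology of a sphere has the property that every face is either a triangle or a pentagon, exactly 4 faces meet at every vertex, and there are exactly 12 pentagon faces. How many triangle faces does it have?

20

Let x be the number of triangles; then F = 12 + x.
Edge–face incidences: 2E = 5·12 + 3·x = 60 + 3x.
Every vertex has degree 4, so 4V = 2E.
Euler: V − E + F = 2 ⇒ (2E)/4 − E + (12 + x) = 2.
Multiply by 8: 2·(2E) − 4·(2E) + 8·(12 + x) = 16, i.e. 96 + 8x − 2·(60 + 3x) = 16.
Collecting terms: 2x − 24 = 16, so 2x = 40, so x = 20.
Then 2E = 60 + 3·20 = 120, so E = 60, V = 2E/4 = 30, F = 12 + 20 = 32.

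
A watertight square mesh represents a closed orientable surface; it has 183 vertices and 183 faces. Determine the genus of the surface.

1

Every face is a square, so 2E = 4·183 = 732, giving E = 366.
χ = V − E + F = 183 − 366 + 183 = 0.
For a closed orientable surface χ = 2 − 2g, so g = (2 − (0))/2 = 1.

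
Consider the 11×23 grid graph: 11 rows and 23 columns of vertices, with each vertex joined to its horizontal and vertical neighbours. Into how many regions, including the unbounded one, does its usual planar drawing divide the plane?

221

The grid has V = 11·23 = 253 vertices and E = 11·22 + 23·10 = 472 edges.
F = 2 − V + E = 2 − 253 + 472 = 221.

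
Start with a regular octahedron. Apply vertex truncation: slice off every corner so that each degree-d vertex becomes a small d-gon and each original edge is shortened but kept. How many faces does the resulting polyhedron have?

The base solid has V = 6, E = 12, F = 8.
Truncation replaces each original edge-end by a new vertex, so V′ = 2E = 24.
Each original edge survives, and each old vertex of degree d contributes d new edges; summing degrees gives Σd = 2E, so E′ = E + 2E = 3E = 36.
Each original face survives and each original vertex becomes one new face: F′ = F + V = 14.

14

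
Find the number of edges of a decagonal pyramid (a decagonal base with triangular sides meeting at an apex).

A pyramid on an n-gon base has one n-gon and n triangles: V = 10 + 1 = 11, E = 2·10 = 20, F = 10 + 1 = 11.
Check: V − E + F = 11 − 20 + 11 = 2.

20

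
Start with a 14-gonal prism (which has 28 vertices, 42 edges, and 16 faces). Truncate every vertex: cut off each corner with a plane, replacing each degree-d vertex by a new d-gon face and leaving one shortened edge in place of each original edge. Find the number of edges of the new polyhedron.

Truncation replaces each original edge-end by a new vertex, so V′ = 2E = 84.
Each original edge survives, and each old vertex of degree d contributes d new edges; summing degrees gives Σd = 2E, so E′ = E + 2E = 3E = 126.
Each original face survives and each original vertex becomes one new face: F′ = F + V = 44.

126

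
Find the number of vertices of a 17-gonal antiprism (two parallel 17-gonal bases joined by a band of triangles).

34

An antiprism on an n-gon has two n-gon caps and 2n triangles: V = 2·17 = 34, E = 4·17 = 68, F = 2·17 + 2 = 36.
Check: V − E + F = 34 − 68 + 36 = 2.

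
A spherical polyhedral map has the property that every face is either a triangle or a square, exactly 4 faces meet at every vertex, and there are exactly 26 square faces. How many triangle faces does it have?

8

Let x be the number of triangles; then F = 26 + x.
Edge–face incidences: 2E = 4·26 + 3·x = 104 + 3x.
Every vertex has degree 4, so 4V = 2E.
Euler: V − E + F = 2 ⇒ (2E)/4 − E + (26 + x) = 2.
Multiply by 8: 2·(2E) − 4·(2E) + 8·(26 + x) = 16, i.e. 208 + 8x − 2·(104 + 3x) = 16.
Collecting terms: 2x = 16, so x = 8.
Then 2E = 104 + 3·8 = 128, so E = 64, V = 2E/4 = 32, F = 26 + 8 = 34.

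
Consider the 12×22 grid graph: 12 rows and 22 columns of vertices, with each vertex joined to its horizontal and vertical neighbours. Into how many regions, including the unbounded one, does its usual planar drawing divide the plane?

232

The grid has V = 12·22 = 264 vertices and E = 12·21 + 22·11 = 494 edges.
F = 2 − V + E = 2 − 264 + 494 = 232.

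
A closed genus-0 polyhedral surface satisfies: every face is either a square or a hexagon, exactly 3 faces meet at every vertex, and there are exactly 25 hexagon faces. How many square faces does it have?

6

Let x be the number of squares; then F = 25 + x.
Edge–face incidences: 2E = 6·25 + 4·x = 150 + 4x.
Every vertex has degree 3, so 3V = 2E.
Euler: V − E + F = 2 ⇒ (2E)/3 − E + (25 + x) = 2.
Multiply by 6: 2·(2E) − 3·(2E) + 6·(25 + x) = 12, i.e. 150 + 6x − (150 + 4x) = 12.
Collecting terms: 2x = 12, so x = 6.
Then 2E = 150 + 4·6 = 174, so E = 87, V = 2E/3 = 58, F = 25 + 6 = 31.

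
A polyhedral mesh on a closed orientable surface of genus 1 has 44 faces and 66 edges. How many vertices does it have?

22

For a closed orientable surface of genus 1, χ = 2 − 2·1 = 0.
V = 0 + E − F = 0 + 66 − 44 = 22.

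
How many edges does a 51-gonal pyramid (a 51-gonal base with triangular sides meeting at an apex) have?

A pyramid on an n-gon base has one n-gon and n triangles: V = 51 + 1 = 52, E = 2·51 = 102, F = 51 + 1 = 52.
Check: V − E + F = 52 − 102 + 52 = 2.

102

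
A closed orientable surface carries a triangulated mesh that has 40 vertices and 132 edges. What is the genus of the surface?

Every face is a triangle and each edge borders two faces, so 3F = 2·132, giving F = 88.
χ = V − E + F = 40 − 132 + 88 = -4.
For a closed orientable surface χ = 2 − 2g, so g = (2 − (-4))/2 = 3.

3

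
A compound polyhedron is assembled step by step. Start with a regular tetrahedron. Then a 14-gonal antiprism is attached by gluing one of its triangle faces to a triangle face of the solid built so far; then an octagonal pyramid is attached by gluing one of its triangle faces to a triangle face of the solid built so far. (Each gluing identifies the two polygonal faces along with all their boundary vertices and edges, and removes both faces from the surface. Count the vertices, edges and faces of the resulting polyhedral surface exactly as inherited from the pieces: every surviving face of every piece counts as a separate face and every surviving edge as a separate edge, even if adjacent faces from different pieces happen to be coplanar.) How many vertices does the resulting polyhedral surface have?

A regular tetrahedron: V=4, E=6, F=4.
Attach a 14-gonal antiprism (V=28, E=56, F=30) along a 3-gon: merge 3 vertices and 3 edges, delete both glued faces → V=29, E=59, F=32.
Attach an octagonal pyramid (V=9, E=16, F=9) along a 3-gon: merge 3 vertices and 3 edges, delete both glued faces → V=35, E=72, F=39.
Check: V − E + F = 35 − 72 + 39 = 2.

35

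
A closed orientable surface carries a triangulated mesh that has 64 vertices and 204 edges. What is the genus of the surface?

Every face is a triangle and each edge borders two faces, so 3F = 2·204, giving F = 136.
χ = V − E + F = 64 − 204 + 136 = -4.
For a closed orientable surface χ = 2 − 2g, so g = (2 − (-4))/2 = 3.

3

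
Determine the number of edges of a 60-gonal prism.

A prism on an n-gon has two n-gon bases and n rectangular sides: V = 2·60 = 120, E = 3·60 = 180, F = 60 + 2 = 62.
Check: V − E + F = 120 − 180 + 62 = 2.

180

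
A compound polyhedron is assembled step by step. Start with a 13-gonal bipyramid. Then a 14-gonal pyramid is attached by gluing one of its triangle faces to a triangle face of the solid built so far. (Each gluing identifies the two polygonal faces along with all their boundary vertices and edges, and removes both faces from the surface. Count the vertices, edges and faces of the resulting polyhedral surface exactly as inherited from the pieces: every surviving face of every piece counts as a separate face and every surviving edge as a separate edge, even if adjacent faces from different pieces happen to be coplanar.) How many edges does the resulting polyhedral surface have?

64

A 13-gonal bipyramid: V=15, E=39, F=26.
Attach a 14-gonal pyramid (V=15, E=28, F=15) along a 3-gon: merge 3 vertices and 3 edges, delete both glued faces → V=27, E=64, F=39.
Check: V − E + F = 27 − 64 + 39 = 2.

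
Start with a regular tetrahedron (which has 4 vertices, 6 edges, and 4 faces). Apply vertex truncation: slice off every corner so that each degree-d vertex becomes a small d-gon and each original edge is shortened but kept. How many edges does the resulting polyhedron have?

18

Truncation replaces each original edge-end by a new vertex, so V′ = 2E = 12.
Each original edge survives, and each old vertex of degree d contributes d new edges; summing degrees gives Σd = 2E, so E′ = E + 2E = 3E = 18.
Each original face survives and each original vertex becomes one new face: F′ = F + V = 8.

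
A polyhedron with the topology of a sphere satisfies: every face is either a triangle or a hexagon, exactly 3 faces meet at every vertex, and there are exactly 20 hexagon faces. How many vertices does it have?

Let x be the number of triangles; then F = 20 + x.
Edge–face incidences: 2E = 6·20 + 3·x = 120 + 3x.
Every vertex has degree 3, so 3V = 2E.
Euler: V − E + F = 2 ⇒ (2E)/3 − E + (20 + x) = 2.
Multiply by 6: 2·(2E) − 3·(2E) + 6·(20 + x) = 12, i.e. 120 + 6x − (120 + 3x) = 12.
Collecting terms: 3x = 12, so x = 4.
Then 2E = 120 + 3·4 = 132, so E = 66, V = 2E/3 = 44, F = 20 + 4 = 24.

44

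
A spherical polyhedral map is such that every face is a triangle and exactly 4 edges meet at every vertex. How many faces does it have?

8

Each face has 3 edges and each edge borders two faces, so 2E = 3F.
Each vertex has degree 4, so 4V = 2E and hence V = 3F/4.
Euler: V − E + F = 2 ⇒ (3F/4) − (3F/2) + F = 2.
Multiply by 8: (6 − 12 + 8)F = 16, i.e. 2F = 16.
So F = 8, E = 3·8/2 = 12, V = 3·8/4 = 6.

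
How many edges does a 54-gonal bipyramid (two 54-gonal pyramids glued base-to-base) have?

A bipyramid over an n-gon has 2n triangular faces and n + 2 vertices: V = 54 + 2 = 56, E = 3·54 = 162, F = 2·54 = 108.

162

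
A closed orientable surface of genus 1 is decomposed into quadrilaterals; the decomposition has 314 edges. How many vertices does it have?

157

χ = 2 − 2·1 = 0, and every face is a square so 4F = 2E.
F = 2E/4 = 157. Then V = 0 + E − F = 0 + 314 − 157 = 157.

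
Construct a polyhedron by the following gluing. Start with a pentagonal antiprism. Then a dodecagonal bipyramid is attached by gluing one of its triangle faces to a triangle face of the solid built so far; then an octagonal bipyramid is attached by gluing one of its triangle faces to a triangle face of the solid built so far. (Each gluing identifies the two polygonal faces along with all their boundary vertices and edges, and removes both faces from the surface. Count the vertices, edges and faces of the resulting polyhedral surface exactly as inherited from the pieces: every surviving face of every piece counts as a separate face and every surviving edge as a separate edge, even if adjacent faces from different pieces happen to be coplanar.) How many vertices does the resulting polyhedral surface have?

28

A pentagonal antiprism: V=10, E=20, F=12.
Attach a dodecagonal bipyramid (V=14, E=36, F=24) along a 3-gon: merge 3 vertices and 3 edges, delete both glued faces → V=21, E=53, F=34.
Attach an octagonal bipyramid (V=10, E=24, F=16) along a 3-gon: merge 3 vertices and 3 edges, delete both glued faces → V=28, E=74, F=48.
Check: V − E + F = 28 − 74 + 48 = 2.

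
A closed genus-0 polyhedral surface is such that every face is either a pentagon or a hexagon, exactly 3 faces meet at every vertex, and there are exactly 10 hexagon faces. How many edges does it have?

60

Let x be the number of pentagons; then F = 10 + x.
Edge–face incidences: 2E = 6·10 + 5·x = 60 + 5x.
Every vertex has degree 3, so 3V = 2E.
Euler: V − E + F = 2 ⇒ (2E)/3 − E + (10 + x) = 2.
Multiply by 6: 2·(2E) − 3·(2E) + 6·(10 + x) = 12, i.e. 60 + 6x − (60 + 5x) = 12.
Collecting terms: x = 12.
Then 2E = 60 + 5·12 = 120, so E = 60, V = 2E/3 = 40, F = 10 + 12 = 22.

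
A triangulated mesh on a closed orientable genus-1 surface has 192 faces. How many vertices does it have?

96

χ = 2 − 2·1 = 0, and every face is a triangle so 3F = 2E.
E = 3·192/2 = 288. Then V = 0 + E − F = 0 + 288 − 192 = 96.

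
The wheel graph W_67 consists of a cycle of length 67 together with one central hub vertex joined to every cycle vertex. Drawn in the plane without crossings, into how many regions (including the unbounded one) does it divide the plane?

W_67 has V = 67 + 1 = 68 vertices and E = 2·67 = 134 edges.
By Euler's formula F = 2 − V + E = 2 − 68 + 134 = 68.

68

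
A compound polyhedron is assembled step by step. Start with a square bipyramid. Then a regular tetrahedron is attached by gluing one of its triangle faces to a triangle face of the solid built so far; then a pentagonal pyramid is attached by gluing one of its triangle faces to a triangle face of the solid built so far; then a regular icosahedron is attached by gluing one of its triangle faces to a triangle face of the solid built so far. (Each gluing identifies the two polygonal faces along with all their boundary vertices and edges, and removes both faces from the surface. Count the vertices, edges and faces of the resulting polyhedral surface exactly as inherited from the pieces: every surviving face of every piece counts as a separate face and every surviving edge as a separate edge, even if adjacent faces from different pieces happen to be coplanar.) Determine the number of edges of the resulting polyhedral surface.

A square bipyramid: V=6, E=12, F=8.
Attach a regular tetrahedron (V=4, E=6, F=4) along a 3-gon: merge 3 vertices and 3 edges, delete both glued faces → V=7, E=15, F=10.
Attach a pentagonal pyramid (V=6, E=10, F=6) along a 3-gon: merge 3 vertices and 3 edges, delete both glued faces → V=10, E=22, F=14.
Attach a regular icosahedron (V=12, E=30, F=20) along a 3-gon: merge 3 vertices and 3 edges, delete both glued faces → V=19, E=49, F=32.
Check: V − E + F = 19 − 49 + 32 = 2.

49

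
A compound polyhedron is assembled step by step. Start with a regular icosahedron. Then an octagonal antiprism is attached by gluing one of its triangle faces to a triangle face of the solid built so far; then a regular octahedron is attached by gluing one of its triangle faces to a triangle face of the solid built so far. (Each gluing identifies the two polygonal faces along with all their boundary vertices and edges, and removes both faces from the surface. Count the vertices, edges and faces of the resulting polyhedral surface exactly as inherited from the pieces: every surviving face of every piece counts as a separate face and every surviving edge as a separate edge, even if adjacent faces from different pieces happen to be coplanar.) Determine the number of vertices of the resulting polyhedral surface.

A regular icosahedron: V=12, E=30, F=20.
Attach an octagonal antiprism (V=16, E=32, F=18) along a 3-gon: merge 3 vertices and 3 edges, delete both glued faces → V=25, E=59, F=36.
Attach a regular octahedron (V=6, E=12, F=8) along a 3-gon: merge 3 vertices and 3 edges, delete both glued faces → V=28, E=68, F=42.
Check: V − E + F = 28 − 68 + 42 = 2.

28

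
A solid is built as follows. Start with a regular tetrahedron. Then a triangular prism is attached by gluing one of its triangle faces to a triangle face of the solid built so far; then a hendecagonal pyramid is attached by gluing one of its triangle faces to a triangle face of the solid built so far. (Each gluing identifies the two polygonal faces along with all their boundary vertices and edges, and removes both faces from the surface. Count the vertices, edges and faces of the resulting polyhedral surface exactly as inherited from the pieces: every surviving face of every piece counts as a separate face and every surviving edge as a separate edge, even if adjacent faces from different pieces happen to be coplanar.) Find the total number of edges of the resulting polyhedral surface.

31

A regular tetrahedron: V=4, E=6, F=4.
Attach a triangular prism (V=6, E=9, F=5) along a 3-gon: merge 3 vertices and 3 edges, delete both glued faces → V=7, E=12, F=7.
Attach a hendecagonal pyramid (V=12, E=22, F=12) along a 3-gon: merge 3 vertices and 3 edges, delete both glued faces → V=16, E=31, F=17.
Check: V − E + F = 16 − 31 + 17 = 2.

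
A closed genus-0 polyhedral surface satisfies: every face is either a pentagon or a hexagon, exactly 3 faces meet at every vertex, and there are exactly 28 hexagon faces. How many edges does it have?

Let x be the number of pentagons; then F = 28 + x.
Edge–face incidences: 2E = 6·28 + 5·x = 168 + 5x.
Every vertex has degree 3, so 3V = 2E.
Euler: V − E + F = 2 ⇒ (2E)/3 − E + (28 + x) = 2.
Multiply by 6: 2·(2E) − 3·(2E) + 6·(28 + x) = 12, i.e. 168 + 6x − (168 + 5x) = 12.
Collecting terms: x = 12.
Then 2E = 168 + 5·12 = 228, so E = 114, V = 2E/3 = 76, F = 28 + 12 = 40.

114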